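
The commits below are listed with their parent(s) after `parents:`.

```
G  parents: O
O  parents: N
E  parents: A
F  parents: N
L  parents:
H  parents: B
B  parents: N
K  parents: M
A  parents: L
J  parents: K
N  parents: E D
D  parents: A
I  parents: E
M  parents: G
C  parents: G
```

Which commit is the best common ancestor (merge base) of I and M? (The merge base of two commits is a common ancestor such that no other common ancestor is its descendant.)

Ancestors of I: {A, E, I, L}.
Ancestors of M: {A, D, E, G, L, M, N, O}.
Common ancestors: {A, E, L}.
Among these, E is not an ancestor of any other common ancestor — it is the merge base.

E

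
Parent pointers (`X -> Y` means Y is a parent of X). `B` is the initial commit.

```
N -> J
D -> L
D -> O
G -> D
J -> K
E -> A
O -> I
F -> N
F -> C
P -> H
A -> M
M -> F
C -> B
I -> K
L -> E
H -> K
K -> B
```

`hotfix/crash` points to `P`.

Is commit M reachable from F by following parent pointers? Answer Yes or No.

No

Ancestors of F: {B, C, F, J, K, N}.
M is not in that set, so it is not an ancestor of F.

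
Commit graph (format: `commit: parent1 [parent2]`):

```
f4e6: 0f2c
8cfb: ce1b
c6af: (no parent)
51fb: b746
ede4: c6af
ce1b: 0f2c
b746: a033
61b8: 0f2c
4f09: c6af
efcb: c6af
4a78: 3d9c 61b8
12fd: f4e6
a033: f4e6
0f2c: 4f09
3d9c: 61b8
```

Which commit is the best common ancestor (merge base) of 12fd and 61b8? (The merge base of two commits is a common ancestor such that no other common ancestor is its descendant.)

Ancestors of 12fd: {0f2c, 12fd, 4f09, c6af, f4e6}.
Ancestors of 61b8: {0f2c, 4f09, 61b8, c6af}.
Common ancestors: {0f2c, 4f09, c6af}.
Among these, 0f2c is not an ancestor of any other common ancestor — it is the merge base.

0f2c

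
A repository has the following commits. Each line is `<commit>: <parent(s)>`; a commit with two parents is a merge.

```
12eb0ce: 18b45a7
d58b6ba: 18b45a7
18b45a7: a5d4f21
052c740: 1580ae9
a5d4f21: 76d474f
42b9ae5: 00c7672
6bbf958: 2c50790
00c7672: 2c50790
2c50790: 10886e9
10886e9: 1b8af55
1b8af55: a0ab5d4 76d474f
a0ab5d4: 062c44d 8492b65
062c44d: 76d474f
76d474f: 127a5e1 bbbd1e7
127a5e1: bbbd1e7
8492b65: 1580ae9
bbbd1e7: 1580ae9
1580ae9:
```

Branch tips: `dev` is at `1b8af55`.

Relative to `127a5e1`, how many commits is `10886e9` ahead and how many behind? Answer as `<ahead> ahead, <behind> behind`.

Reachable from 10886e9: {062c44d, 10886e9, 127a5e1, 1580ae9, 1b8af55, 76d474f, 8492b65, a0ab5d4, bbbd1e7}.
Reachable from 127a5e1: {127a5e1, 1580ae9, bbbd1e7}.
Only in 10886e9's history (ahead): {062c44d, 10886e9, 1b8af55, 76d474f, 8492b65, a0ab5d4} — 6.
Only in 127a5e1's history (behind): {} — 0.

6 ahead, 0 behind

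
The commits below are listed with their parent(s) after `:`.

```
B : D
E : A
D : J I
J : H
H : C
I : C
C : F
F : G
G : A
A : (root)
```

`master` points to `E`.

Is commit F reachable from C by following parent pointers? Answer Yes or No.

Ancestors of C (commits reachable by following parents): {A, C, F, G}.
F is in that set, so it is an ancestor of C.

Yes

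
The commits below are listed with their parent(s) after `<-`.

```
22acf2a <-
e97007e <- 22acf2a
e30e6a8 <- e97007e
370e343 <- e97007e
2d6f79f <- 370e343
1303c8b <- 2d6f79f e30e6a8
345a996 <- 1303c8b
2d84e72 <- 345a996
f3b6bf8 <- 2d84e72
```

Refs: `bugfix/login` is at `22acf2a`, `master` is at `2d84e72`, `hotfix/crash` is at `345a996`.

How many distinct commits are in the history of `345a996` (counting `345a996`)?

7

Walking parent pointers from 345a996: reachable set = {1303c8b, 22acf2a, 2d6f79f, 345a996, 370e343, e30e6a8, e97007e}.
That is 7 commits.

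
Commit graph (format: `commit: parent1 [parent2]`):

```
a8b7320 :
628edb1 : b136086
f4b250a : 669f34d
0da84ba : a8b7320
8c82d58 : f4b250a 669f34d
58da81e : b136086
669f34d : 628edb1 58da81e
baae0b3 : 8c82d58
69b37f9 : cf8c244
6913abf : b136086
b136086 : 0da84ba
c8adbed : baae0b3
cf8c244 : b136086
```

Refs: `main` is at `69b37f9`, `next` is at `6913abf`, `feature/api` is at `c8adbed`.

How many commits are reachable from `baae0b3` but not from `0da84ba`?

7

Reachable from baae0b3: {0da84ba, 58da81e, 628edb1, 669f34d, 8c82d58, a8b7320, b136086, baae0b3, f4b250a}.
Reachable from 0da84ba: {0da84ba, a8b7320}.
In baae0b3's history but not 0da84ba's: {58da81e, 628edb1, 669f34d, 8c82d58, b136086, baae0b3, f4b250a} — 7 commits.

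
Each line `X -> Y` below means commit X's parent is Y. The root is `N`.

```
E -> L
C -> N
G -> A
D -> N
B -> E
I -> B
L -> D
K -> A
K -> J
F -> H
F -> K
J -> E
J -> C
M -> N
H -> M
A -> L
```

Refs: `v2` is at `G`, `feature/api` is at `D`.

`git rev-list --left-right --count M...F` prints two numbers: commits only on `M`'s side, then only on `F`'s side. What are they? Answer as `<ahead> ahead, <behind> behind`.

Reachable from M: {M, N}.
Reachable from F: {A, C, D, E, F, H, J, K, L, M, N}.
Only in M's history (ahead): {} — 0.
Only in F's history (behind): {A, C, D, E, F, H, J, K, L} — 9.

0 ahead, 9 behind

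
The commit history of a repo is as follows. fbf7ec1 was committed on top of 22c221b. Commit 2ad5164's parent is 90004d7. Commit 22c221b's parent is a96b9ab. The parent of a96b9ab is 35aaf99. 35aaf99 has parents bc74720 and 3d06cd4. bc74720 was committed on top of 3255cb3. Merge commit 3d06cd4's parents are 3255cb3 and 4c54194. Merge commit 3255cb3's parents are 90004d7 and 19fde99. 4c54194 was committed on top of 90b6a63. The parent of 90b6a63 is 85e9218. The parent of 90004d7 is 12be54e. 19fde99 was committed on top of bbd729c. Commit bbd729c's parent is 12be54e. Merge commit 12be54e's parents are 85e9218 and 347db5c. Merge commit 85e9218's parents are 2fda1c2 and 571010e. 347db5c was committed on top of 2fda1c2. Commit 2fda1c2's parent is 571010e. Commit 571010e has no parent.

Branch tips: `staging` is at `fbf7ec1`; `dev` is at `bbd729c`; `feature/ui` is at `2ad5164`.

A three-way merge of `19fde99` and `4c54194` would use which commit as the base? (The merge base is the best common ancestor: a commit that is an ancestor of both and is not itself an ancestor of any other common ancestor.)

Ancestors of 19fde99: {12be54e, 19fde99, 2fda1c2, 347db5c, 571010e, 85e9218, bbd729c}.
Ancestors of 4c54194: {2fda1c2, 4c54194, 571010e, 85e9218, 90b6a63}.
Common ancestors: {2fda1c2, 571010e, 85e9218}.
Among these, 85e9218 is not an ancestor of any other common ancestor — it is the merge base.

85e9218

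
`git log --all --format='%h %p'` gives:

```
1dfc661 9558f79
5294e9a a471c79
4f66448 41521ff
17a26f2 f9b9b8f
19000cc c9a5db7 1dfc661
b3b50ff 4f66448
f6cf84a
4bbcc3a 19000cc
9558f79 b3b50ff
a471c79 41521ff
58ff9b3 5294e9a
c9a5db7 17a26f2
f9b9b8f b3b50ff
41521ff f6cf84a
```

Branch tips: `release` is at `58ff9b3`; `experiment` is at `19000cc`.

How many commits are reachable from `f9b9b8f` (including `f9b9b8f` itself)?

5

Walking parent pointers from f9b9b8f: reachable set = {41521ff, 4f66448, b3b50ff, f6cf84a, f9b9b8f}.
That is 5 commits.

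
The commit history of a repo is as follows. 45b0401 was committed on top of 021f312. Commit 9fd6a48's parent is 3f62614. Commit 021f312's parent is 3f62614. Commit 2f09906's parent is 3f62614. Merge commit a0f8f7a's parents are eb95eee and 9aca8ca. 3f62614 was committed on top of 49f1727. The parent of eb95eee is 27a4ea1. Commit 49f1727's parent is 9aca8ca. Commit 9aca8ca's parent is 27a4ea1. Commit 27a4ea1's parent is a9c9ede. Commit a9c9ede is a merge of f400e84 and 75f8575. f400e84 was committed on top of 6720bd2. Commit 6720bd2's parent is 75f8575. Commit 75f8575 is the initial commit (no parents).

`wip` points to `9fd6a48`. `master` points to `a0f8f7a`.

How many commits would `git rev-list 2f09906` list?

Walking parent pointers from 2f09906: reachable set = {27a4ea1, 2f09906, 3f62614, 49f1727, 6720bd2, 75f8575, 9aca8ca, a9c9ede, f400e84}.
That is 9 commits.

9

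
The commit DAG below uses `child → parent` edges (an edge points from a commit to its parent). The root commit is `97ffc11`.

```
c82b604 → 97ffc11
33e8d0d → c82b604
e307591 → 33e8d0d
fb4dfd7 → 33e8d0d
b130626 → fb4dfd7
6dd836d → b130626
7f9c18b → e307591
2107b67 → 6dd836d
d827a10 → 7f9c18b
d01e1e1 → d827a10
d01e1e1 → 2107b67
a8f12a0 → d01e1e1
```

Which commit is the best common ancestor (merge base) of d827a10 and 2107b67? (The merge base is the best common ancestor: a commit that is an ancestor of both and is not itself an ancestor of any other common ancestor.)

Ancestors of d827a10: {33e8d0d, 7f9c18b, 97ffc11, c82b604, d827a10, e307591}.
Ancestors of 2107b67: {2107b67, 33e8d0d, 6dd836d, 97ffc11, b130626, c82b604, fb4dfd7}.
Common ancestors: {33e8d0d, 97ffc11, c82b604}.
Among these, 33e8d0d is not an ancestor of any other common ancestor — it is the merge base.

33e8d0d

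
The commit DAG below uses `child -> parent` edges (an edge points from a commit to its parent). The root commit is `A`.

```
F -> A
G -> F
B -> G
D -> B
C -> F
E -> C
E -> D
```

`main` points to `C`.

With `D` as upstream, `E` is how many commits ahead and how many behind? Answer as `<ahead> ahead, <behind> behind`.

Reachable from E: {A, B, C, D, E, F, G}.
Reachable from D: {A, B, D, F, G}.
Only in E's history (ahead): {C, E} — 2.
Only in D's history (behind): {} — 0.

2 ahead, 0 behind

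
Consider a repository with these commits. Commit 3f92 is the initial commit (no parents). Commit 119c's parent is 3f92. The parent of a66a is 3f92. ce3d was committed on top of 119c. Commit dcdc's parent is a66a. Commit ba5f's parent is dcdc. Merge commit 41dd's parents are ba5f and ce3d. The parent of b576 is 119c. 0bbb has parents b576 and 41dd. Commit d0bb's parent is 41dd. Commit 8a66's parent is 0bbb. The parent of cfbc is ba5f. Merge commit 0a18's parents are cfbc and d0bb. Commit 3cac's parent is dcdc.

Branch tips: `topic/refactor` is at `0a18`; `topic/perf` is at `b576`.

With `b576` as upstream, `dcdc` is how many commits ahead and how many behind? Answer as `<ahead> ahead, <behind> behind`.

Reachable from dcdc: {3f92, a66a, dcdc}.
Reachable from b576: {119c, 3f92, b576}.
Only in dcdc's history (ahead): {a66a, dcdc} — 2.
Only in b576's history (behind): {119c, b576} — 2.

2 ahead, 2 behind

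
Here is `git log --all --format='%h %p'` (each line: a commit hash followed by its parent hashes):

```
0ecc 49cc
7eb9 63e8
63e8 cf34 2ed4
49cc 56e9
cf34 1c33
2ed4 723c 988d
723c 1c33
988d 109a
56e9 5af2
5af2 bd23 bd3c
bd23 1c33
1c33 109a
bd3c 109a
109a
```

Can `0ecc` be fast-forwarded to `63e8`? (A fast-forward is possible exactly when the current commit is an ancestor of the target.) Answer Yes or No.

A fast-forward from 0ecc to 63e8 is possible iff 0ecc is an ancestor of 63e8.
Ancestors of 63e8: {109a, 1c33, 2ed4, 63e8, 723c, 988d, cf34}.
0ecc is not among them, so fast-forward is not possible.

No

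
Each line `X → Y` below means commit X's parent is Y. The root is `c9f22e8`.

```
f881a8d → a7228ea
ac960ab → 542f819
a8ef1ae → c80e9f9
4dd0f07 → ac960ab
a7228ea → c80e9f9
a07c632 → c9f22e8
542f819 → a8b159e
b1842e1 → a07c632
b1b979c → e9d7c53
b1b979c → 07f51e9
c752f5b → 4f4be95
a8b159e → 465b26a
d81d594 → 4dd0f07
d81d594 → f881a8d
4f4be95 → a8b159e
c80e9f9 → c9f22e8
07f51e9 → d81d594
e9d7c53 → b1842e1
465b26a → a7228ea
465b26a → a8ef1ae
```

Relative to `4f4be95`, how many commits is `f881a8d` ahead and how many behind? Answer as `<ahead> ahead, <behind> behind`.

1 ahead, 4 behind

Reachable from f881a8d: {a7228ea, c80e9f9, c9f22e8, f881a8d}.
Reachable from 4f4be95: {465b26a, 4f4be95, a7228ea, a8b159e, a8ef1ae, c80e9f9, c9f22e8}.
Only in f881a8d's history (ahead): {f881a8d} — 1.
Only in 4f4be95's history (behind): {465b26a, 4f4be95, a8b159e, a8ef1ae} — 4.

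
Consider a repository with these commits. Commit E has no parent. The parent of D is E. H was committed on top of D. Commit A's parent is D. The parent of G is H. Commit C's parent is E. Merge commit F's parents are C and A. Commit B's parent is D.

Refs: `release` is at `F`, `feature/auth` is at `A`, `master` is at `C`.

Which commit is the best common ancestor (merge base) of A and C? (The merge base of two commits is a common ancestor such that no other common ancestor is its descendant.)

E

Ancestors of A: {A, D, E}.
Ancestors of C: {C, E}.
Common ancestors: {E}.
The only common ancestor is E, so it is the merge base.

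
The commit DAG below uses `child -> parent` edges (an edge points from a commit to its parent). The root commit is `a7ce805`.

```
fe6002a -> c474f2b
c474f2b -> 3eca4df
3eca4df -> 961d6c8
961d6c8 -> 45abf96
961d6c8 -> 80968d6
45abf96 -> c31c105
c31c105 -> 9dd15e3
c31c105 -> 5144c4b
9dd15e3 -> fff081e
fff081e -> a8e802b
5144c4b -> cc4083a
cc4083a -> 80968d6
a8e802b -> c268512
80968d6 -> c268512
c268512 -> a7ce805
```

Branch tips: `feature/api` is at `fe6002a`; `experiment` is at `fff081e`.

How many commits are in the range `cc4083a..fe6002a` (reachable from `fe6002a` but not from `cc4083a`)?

10

Reachable from fe6002a: {3eca4df, 45abf96, 5144c4b, 80968d6, 961d6c8, 9dd15e3, a7ce805, a8e802b, c268512, c31c105, c474f2b, cc4083a, fe6002a, fff081e}.
Reachable from cc4083a: {80968d6, a7ce805, c268512, cc4083a}.
In fe6002a's history but not cc4083a's: {3eca4df, 45abf96, 5144c4b, 961d6c8, 9dd15e3, a8e802b, c31c105, c474f2b, fe6002a, fff081e} — 10 commits.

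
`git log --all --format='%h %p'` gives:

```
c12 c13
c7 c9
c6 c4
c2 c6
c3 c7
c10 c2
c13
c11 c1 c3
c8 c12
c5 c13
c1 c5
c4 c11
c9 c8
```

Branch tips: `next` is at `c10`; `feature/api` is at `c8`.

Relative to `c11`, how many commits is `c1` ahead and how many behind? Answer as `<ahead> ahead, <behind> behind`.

0 ahead, 6 behind

Reachable from c1: {c1, c13, c5}.
Reachable from c11: {c1, c11, c12, c13, c3, c5, c7, c8, c9}.
Only in c1's history (ahead): {} — 0.
Only in c11's history (behind): {c11, c12, c3, c7, c8, c9} — 6.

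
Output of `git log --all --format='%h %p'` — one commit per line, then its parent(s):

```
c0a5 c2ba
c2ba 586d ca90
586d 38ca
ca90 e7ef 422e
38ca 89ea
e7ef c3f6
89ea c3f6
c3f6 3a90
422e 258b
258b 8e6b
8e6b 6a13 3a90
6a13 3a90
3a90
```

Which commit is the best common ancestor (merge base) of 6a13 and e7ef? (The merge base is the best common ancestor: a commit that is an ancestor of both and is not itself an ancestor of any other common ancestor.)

3a90

Ancestors of 6a13: {3a90, 6a13}.
Ancestors of e7ef: {3a90, c3f6, e7ef}.
Common ancestors: {3a90}.
The only common ancestor is 3a90, so it is the merge base.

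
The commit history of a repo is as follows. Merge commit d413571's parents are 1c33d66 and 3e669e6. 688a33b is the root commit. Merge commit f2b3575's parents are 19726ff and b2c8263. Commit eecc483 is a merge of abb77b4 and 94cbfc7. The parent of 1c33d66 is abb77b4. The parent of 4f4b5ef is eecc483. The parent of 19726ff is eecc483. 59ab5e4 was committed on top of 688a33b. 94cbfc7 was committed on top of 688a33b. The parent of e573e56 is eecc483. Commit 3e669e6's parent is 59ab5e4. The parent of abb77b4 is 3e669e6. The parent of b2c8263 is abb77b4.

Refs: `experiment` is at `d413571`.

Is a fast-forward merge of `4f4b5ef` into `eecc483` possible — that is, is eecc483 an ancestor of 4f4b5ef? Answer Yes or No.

A fast-forward from eecc483 to 4f4b5ef is possible iff eecc483 is an ancestor of 4f4b5ef.
Ancestors of 4f4b5ef: {3e669e6, 4f4b5ef, 59ab5e4, 688a33b, 94cbfc7, abb77b4, eecc483}.
eecc483 is among them, so fast-forward is possible.

Yes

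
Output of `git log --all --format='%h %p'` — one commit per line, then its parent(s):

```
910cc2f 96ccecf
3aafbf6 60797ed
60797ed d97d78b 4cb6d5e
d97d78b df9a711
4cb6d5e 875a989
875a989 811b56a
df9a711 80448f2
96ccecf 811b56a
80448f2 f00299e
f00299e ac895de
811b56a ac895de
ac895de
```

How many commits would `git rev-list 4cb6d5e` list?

4

Walking parent pointers from 4cb6d5e: reachable set = {4cb6d5e, 811b56a, 875a989, ac895de}.
That is 4 commits.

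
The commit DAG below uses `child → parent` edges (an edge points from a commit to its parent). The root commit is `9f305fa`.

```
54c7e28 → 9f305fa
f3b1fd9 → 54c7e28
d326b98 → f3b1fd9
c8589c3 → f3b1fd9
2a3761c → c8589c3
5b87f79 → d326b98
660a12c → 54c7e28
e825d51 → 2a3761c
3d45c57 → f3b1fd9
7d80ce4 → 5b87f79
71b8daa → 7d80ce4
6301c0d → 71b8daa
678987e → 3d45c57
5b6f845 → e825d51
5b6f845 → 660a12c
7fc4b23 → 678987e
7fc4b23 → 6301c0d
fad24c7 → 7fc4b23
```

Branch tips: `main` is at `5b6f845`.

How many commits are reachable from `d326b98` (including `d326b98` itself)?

Walking parent pointers from d326b98: reachable set = {54c7e28, 9f305fa, d326b98, f3b1fd9}.
That is 4 commits.

4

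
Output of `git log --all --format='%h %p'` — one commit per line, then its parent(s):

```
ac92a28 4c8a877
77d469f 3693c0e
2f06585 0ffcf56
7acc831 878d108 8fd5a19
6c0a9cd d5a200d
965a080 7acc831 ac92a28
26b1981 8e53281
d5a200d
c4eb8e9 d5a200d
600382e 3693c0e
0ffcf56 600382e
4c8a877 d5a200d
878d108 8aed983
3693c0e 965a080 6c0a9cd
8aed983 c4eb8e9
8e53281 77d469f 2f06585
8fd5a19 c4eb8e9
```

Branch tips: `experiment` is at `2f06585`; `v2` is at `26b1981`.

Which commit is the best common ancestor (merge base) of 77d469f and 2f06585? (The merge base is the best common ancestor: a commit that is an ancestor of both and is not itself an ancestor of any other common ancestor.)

3693c0e

Ancestors of 77d469f: {3693c0e, 4c8a877, 6c0a9cd, 77d469f, 7acc831, 878d108, 8aed983, 8fd5a19, 965a080, ac92a28, c4eb8e9, d5a200d}.
Ancestors of 2f06585: {0ffcf56, 2f06585, 3693c0e, 4c8a877, 600382e, 6c0a9cd, 7acc831, 878d108, 8aed983, 8fd5a19, 965a080, ac92a28, c4eb8e9, d5a200d}.
Common ancestors: {3693c0e, 4c8a877, 6c0a9cd, 7acc831, 878d108, 8aed983, 8fd5a19, 965a080, ac92a28, c4eb8e9, d5a200d}.
Among these, 3693c0e is not an ancestor of any other common ancestor — it is the merge base.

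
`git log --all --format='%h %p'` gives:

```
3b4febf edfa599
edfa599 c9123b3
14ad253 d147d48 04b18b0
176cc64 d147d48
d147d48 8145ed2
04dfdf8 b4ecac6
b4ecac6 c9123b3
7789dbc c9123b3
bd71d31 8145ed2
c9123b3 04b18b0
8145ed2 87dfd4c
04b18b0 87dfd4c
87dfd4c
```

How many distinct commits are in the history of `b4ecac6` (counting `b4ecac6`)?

4

Walking parent pointers from b4ecac6: reachable set = {04b18b0, 87dfd4c, b4ecac6, c9123b3}.
That is 4 commits.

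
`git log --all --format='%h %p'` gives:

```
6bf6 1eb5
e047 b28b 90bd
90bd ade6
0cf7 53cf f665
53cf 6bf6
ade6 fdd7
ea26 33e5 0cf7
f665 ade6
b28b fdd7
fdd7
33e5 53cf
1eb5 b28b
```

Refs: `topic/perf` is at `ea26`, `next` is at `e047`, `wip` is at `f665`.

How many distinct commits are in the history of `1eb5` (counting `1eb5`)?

3

Walking parent pointers from 1eb5: reachable set = {1eb5, b28b, fdd7}.
That is 3 commits.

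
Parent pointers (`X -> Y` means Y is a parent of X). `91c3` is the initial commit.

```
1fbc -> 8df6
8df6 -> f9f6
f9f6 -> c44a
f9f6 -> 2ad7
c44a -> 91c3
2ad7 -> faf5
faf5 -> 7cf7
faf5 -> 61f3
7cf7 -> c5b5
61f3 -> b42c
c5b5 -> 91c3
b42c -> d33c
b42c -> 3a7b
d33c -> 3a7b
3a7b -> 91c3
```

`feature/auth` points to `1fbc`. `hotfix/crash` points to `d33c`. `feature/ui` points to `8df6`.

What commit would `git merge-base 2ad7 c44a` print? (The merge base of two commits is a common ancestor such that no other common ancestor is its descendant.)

Ancestors of 2ad7: {2ad7, 3a7b, 61f3, 7cf7, 91c3, b42c, c5b5, d33c, faf5}.
Ancestors of c44a: {91c3, c44a}.
Common ancestors: {91c3}.
The only common ancestor is 91c3, so it is the merge base.

91c3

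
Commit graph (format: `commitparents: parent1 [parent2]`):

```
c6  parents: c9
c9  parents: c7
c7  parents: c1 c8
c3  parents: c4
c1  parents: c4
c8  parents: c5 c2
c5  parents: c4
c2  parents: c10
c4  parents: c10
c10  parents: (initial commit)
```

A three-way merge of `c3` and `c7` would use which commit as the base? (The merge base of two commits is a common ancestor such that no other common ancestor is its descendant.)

Ancestors of c3: {c10, c3, c4}.
Ancestors of c7: {c1, c10, c2, c4, c5, c7, c8}.
Common ancestors: {c10, c4}.
Among these, c4 is not an ancestor of any other common ancestor — it is the merge base.

c4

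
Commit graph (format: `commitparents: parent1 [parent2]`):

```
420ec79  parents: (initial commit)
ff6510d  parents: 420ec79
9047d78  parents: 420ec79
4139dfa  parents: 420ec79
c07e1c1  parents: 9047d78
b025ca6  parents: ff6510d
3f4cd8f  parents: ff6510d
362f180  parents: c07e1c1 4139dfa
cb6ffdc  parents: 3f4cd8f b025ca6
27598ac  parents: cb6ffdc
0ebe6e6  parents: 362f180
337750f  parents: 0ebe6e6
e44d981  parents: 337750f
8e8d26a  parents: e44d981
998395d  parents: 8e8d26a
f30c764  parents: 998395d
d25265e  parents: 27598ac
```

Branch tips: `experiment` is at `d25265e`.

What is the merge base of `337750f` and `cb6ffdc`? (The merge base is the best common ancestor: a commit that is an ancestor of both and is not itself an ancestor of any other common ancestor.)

Ancestors of 337750f: {0ebe6e6, 337750f, 362f180, 4139dfa, 420ec79, 9047d78, c07e1c1}.
Ancestors of cb6ffdc: {3f4cd8f, 420ec79, b025ca6, cb6ffdc, ff6510d}.
Common ancestors: {420ec79}.
The only common ancestor is 420ec79, so it is the merge base.

420ec79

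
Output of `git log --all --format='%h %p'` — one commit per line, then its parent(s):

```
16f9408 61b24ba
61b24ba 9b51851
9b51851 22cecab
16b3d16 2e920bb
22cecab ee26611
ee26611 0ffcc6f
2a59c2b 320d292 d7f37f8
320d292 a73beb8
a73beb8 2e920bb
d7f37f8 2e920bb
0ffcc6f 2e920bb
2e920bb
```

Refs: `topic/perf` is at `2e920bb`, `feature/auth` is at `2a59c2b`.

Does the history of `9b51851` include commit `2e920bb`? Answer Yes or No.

Yes

Ancestors of 9b51851 (commits reachable by following parents): {0ffcc6f, 22cecab, 2e920bb, 9b51851, ee26611}.
2e920bb is in that set, so it is an ancestor of 9b51851.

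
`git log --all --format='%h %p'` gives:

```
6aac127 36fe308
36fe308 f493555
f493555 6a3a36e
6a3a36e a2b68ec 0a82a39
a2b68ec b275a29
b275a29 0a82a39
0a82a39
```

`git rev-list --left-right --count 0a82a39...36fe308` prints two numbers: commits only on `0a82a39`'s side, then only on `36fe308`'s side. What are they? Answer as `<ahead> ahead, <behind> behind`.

Reachable from 0a82a39: {0a82a39}.
Reachable from 36fe308: {0a82a39, 36fe308, 6a3a36e, a2b68ec, b275a29, f493555}.
Only in 0a82a39's history (ahead): {} — 0.
Only in 36fe308's history (behind): {36fe308, 6a3a36e, a2b68ec, b275a29, f493555} — 5.

0 ahead, 5 behind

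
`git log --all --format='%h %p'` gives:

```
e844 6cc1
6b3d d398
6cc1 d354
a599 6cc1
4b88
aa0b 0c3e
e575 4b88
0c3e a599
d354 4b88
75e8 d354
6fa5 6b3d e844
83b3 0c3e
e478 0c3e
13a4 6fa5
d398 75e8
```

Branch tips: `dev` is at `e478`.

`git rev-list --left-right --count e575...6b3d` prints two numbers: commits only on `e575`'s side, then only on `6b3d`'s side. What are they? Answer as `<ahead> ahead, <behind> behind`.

Reachable from e575: {4b88, e575}.
Reachable from 6b3d: {4b88, 6b3d, 75e8, d354, d398}.
Only in e575's history (ahead): {e575} — 1.
Only in 6b3d's history (behind): {6b3d, 75e8, d354, d398} — 4.

1 ahead, 4 behind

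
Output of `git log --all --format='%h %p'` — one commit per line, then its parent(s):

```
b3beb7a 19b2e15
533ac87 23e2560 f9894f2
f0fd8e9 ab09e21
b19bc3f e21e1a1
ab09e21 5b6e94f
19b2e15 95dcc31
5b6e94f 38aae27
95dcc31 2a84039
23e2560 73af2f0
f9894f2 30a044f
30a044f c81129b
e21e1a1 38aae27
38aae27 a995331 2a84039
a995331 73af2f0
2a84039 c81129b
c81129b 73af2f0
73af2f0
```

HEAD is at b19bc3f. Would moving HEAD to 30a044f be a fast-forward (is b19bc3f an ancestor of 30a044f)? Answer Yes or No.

A fast-forward from b19bc3f to 30a044f is possible iff b19bc3f is an ancestor of 30a044f.
Ancestors of 30a044f: {30a044f, 73af2f0, c81129b}.
b19bc3f is not among them, so fast-forward is not possible.

No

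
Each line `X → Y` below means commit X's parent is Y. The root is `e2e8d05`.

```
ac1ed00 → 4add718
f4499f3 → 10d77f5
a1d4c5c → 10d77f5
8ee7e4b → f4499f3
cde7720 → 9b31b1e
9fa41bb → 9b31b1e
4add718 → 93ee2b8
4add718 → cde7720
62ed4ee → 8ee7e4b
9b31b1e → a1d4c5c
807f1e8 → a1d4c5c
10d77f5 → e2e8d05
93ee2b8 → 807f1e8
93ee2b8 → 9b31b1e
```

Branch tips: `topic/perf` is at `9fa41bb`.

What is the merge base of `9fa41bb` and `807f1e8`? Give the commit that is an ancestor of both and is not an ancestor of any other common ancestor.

Ancestors of 9fa41bb: {10d77f5, 9b31b1e, 9fa41bb, a1d4c5c, e2e8d05}.
Ancestors of 807f1e8: {10d77f5, 807f1e8, a1d4c5c, e2e8d05}.
Common ancestors: {10d77f5, a1d4c5c, e2e8d05}.
Among these, a1d4c5c is not an ancestor of any other common ancestor — it is the merge base.

a1d4c5c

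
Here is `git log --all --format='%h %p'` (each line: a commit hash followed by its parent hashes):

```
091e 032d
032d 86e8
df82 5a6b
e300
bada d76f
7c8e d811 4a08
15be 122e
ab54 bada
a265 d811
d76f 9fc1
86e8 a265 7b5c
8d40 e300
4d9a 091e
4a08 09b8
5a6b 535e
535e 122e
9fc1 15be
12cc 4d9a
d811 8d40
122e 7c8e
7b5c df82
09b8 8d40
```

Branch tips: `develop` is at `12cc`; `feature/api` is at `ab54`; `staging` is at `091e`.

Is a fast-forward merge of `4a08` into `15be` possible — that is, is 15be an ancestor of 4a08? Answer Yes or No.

A fast-forward from 15be to 4a08 is possible iff 15be is an ancestor of 4a08.
Ancestors of 4a08: {09b8, 4a08, 8d40, e300}.
15be is not among them, so fast-forward is not possible.

No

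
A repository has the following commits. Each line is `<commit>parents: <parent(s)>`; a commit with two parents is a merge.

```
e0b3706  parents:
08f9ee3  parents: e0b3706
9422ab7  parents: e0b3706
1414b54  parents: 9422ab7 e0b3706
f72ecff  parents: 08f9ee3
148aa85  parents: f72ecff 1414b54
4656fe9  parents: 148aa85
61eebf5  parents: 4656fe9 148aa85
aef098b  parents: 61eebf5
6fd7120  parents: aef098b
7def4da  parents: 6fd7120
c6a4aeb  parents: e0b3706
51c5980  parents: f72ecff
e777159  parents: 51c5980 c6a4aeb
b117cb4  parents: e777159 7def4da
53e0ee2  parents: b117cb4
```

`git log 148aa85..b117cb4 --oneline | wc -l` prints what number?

9

Reachable from b117cb4: {08f9ee3, 1414b54, 148aa85, 4656fe9, 51c5980, 61eebf5, 6fd7120, 7def4da, 9422ab7, aef098b, b117cb4, c6a4aeb, e0b3706, e777159, f72ecff}.
Reachable from 148aa85: {08f9ee3, 1414b54, 148aa85, 9422ab7, e0b3706, f72ecff}.
In b117cb4's history but not 148aa85's: {4656fe9, 51c5980, 61eebf5, 6fd7120, 7def4da, aef098b, b117cb4, c6a4aeb, e777159} — 9 commits.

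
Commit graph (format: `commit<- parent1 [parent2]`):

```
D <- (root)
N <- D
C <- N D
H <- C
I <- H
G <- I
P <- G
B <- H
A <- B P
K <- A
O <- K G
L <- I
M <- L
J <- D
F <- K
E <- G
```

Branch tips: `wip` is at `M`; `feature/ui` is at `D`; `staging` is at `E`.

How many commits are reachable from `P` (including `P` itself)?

7

Walking parent pointers from P: reachable set = {C, D, G, H, I, N, P}.
That is 7 commits.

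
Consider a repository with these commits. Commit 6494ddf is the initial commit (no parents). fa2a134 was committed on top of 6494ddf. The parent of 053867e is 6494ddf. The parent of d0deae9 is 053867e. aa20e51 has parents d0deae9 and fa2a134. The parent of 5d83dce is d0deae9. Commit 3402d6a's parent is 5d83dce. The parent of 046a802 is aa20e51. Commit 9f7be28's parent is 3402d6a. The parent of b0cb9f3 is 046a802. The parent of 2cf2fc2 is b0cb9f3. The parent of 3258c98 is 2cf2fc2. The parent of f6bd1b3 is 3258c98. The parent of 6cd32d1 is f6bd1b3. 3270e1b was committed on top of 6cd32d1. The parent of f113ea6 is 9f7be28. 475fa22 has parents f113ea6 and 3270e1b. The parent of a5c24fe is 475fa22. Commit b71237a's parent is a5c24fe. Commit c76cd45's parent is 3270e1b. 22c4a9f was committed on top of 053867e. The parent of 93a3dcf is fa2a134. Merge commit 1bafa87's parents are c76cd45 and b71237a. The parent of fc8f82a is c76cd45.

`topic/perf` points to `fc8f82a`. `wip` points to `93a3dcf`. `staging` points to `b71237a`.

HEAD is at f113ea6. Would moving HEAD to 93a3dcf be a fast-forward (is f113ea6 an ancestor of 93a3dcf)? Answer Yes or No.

A fast-forward from f113ea6 to 93a3dcf is possible iff f113ea6 is an ancestor of 93a3dcf.
Ancestors of 93a3dcf: {6494ddf, 93a3dcf, fa2a134}.
f113ea6 is not among them, so fast-forward is not possible.

No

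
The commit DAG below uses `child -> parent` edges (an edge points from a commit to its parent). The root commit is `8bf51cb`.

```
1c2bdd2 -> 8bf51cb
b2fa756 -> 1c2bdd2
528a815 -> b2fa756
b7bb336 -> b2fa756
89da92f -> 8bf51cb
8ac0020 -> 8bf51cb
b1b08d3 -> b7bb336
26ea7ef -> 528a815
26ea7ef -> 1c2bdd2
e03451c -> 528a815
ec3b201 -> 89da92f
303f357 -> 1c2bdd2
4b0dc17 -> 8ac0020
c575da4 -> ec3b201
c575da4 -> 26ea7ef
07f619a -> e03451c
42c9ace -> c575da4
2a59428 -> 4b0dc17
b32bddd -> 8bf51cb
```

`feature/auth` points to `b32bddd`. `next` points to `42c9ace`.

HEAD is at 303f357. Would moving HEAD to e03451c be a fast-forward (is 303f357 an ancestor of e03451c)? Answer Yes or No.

A fast-forward from 303f357 to e03451c is possible iff 303f357 is an ancestor of e03451c.
Ancestors of e03451c: {1c2bdd2, 528a815, 8bf51cb, b2fa756, e03451c}.
303f357 is not among them, so fast-forward is not possible.

No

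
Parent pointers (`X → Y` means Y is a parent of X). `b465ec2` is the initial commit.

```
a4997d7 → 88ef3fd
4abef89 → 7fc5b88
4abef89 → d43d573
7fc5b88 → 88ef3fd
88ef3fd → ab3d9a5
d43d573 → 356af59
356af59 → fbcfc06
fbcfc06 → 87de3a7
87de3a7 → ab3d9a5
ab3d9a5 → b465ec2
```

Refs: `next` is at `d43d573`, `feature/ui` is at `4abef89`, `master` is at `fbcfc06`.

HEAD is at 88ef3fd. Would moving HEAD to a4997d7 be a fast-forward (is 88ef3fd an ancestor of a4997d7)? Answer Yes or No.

A fast-forward from 88ef3fd to a4997d7 is possible iff 88ef3fd is an ancestor of a4997d7.
Ancestors of a4997d7: {88ef3fd, a4997d7, ab3d9a5, b465ec2}.
88ef3fd is among them, so fast-forward is possible.

Yes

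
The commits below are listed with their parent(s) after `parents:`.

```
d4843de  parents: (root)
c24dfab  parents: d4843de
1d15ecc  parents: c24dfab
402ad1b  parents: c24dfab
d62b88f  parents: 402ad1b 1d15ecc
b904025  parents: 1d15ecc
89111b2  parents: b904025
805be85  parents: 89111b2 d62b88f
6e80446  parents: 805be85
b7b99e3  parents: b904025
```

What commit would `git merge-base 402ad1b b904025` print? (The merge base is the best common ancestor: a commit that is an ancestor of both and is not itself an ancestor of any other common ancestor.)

c24dfab

Ancestors of 402ad1b: {402ad1b, c24dfab, d4843de}.
Ancestors of b904025: {1d15ecc, b904025, c24dfab, d4843de}.
Common ancestors: {c24dfab, d4843de}.
Among these, c24dfab is not an ancestor of any other common ancestor — it is the merge base.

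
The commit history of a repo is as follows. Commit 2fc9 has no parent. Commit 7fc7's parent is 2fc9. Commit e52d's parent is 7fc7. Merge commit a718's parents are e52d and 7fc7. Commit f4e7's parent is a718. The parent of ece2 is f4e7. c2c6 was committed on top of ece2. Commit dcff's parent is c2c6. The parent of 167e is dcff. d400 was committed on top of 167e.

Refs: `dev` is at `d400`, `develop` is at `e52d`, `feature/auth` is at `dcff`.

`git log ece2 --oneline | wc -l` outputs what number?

6

Walking parent pointers from ece2: reachable set = {2fc9, 7fc7, a718, e52d, ece2, f4e7}.
That is 6 commits.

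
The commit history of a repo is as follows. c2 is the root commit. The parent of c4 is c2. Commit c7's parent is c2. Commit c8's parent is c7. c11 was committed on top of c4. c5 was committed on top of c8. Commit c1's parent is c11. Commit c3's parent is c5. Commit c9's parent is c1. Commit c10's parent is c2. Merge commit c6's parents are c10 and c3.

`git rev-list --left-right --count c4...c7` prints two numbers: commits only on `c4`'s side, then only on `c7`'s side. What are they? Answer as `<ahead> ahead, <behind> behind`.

Reachable from c4: {c2, c4}.
Reachable from c7: {c2, c7}.
Only in c4's history (ahead): {c4} — 1.
Only in c7's history (behind): {c7} — 1.

1 ahead, 1 behind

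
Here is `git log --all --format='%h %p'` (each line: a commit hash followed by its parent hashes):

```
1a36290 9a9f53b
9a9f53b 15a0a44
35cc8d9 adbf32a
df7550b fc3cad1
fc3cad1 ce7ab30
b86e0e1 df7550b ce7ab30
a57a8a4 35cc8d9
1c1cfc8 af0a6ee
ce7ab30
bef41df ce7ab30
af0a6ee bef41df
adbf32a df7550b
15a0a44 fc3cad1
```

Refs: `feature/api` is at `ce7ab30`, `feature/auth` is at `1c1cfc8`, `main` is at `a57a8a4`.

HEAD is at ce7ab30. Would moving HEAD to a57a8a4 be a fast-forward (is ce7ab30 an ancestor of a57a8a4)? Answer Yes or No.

Yes

A fast-forward from ce7ab30 to a57a8a4 is possible iff ce7ab30 is an ancestor of a57a8a4.
Ancestors of a57a8a4: {35cc8d9, a57a8a4, adbf32a, ce7ab30, df7550b, fc3cad1}.
ce7ab30 is among them, so fast-forward is possible.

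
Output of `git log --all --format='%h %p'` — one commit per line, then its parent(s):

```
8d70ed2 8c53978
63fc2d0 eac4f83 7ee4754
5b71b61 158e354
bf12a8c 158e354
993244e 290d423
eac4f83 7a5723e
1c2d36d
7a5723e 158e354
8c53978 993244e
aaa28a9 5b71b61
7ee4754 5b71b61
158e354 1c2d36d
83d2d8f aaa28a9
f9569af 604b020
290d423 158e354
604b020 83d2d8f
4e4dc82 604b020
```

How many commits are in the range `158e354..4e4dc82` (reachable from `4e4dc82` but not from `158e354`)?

5

Reachable from 4e4dc82: {158e354, 1c2d36d, 4e4dc82, 5b71b61, 604b020, 83d2d8f, aaa28a9}.
Reachable from 158e354: {158e354, 1c2d36d}.
In 4e4dc82's history but not 158e354's: {4e4dc82, 5b71b61, 604b020, 83d2d8f, aaa28a9} — 5 commits.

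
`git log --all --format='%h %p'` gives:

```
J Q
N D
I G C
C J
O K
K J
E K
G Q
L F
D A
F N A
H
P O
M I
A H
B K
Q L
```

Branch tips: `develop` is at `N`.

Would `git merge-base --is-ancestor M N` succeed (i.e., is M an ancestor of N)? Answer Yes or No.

Ancestors of N: {A, D, H, N}.
M is not in that set, so it is not an ancestor of N.

No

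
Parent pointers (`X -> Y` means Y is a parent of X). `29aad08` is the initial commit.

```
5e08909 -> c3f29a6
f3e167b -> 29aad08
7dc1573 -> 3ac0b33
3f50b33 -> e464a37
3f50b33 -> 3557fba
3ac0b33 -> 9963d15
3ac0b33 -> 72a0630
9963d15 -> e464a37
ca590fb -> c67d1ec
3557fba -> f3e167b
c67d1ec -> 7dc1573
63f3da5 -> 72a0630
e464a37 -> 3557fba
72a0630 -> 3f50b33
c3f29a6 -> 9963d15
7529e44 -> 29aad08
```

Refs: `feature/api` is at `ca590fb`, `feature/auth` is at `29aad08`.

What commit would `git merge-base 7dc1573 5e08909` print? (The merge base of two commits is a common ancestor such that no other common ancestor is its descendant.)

Ancestors of 7dc1573: {29aad08, 3557fba, 3ac0b33, 3f50b33, 72a0630, 7dc1573, 9963d15, e464a37, f3e167b}.
Ancestors of 5e08909: {29aad08, 3557fba, 5e08909, 9963d15, c3f29a6, e464a37, f3e167b}.
Common ancestors: {29aad08, 3557fba, 9963d15, e464a37, f3e167b}.
Among these, 9963d15 is not an ancestor of any other common ancestor — it is the merge base.

9963d15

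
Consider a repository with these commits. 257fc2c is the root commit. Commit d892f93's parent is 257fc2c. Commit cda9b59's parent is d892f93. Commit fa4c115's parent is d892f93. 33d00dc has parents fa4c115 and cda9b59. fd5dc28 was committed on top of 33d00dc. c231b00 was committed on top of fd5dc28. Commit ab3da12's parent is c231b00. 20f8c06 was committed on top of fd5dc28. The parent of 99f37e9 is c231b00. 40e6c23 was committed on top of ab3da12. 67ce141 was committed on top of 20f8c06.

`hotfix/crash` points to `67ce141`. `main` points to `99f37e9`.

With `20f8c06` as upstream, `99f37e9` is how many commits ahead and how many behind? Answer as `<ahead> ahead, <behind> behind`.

2 ahead, 1 behind

Reachable from 99f37e9: {257fc2c, 33d00dc, 99f37e9, c231b00, cda9b59, d892f93, fa4c115, fd5dc28}.
Reachable from 20f8c06: {20f8c06, 257fc2c, 33d00dc, cda9b59, d892f93, fa4c115, fd5dc28}.
Only in 99f37e9's history (ahead): {99f37e9, c231b00} — 2.
Only in 20f8c06's history (behind): {20f8c06} — 1.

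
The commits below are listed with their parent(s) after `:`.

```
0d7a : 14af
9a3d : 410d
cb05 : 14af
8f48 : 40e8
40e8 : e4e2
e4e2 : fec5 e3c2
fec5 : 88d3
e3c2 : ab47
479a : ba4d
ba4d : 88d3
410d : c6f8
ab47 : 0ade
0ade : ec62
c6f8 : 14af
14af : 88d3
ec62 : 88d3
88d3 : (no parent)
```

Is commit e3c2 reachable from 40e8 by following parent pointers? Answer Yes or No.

Ancestors of 40e8 (commits reachable by following parents): {0ade, 40e8, 88d3, ab47, e3c2, e4e2, ec62, fec5}.
e3c2 is in that set, so it is an ancestor of 40e8.

Yes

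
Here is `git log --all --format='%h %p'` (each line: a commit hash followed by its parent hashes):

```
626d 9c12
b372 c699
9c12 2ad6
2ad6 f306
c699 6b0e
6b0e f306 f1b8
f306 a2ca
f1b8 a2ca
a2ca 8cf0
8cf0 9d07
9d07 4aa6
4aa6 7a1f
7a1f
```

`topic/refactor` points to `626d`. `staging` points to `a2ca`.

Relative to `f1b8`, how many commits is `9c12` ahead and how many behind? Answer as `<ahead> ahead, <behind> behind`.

3 ahead, 1 behind

Reachable from 9c12: {2ad6, 4aa6, 7a1f, 8cf0, 9c12, 9d07, a2ca, f306}.
Reachable from f1b8: {4aa6, 7a1f, 8cf0, 9d07, a2ca, f1b8}.
Only in 9c12's history (ahead): {2ad6, 9c12, f306} — 3.
Only in f1b8's history (behind): {f1b8} — 1.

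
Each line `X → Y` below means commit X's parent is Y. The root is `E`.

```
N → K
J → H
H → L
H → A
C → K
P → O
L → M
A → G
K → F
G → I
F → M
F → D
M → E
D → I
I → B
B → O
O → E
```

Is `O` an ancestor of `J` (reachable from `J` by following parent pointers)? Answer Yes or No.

Yes

Ancestors of J (commits reachable by following parents): {A, B, E, G, H, I, J, L, M, O}.
O is in that set, so it is an ancestor of J.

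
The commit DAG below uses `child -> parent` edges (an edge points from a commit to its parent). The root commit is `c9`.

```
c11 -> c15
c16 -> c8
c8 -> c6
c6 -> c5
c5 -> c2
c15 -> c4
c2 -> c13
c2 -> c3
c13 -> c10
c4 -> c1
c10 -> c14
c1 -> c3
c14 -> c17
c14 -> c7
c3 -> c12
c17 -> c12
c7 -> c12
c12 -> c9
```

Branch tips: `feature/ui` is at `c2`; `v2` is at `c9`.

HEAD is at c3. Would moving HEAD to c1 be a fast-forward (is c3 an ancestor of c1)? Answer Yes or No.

Yes

A fast-forward from c3 to c1 is possible iff c3 is an ancestor of c1.
Ancestors of c1: {c1, c12, c3, c9}.
c3 is among them, so fast-forward is possible.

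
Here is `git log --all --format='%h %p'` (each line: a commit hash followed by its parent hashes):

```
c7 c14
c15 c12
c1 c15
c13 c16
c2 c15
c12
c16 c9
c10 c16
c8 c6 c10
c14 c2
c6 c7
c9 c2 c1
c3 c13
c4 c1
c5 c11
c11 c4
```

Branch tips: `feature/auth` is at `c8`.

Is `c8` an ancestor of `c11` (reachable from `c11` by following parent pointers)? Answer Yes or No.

No

Ancestors of c11: {c1, c11, c12, c15, c4}.
c8 is not in that set, so it is not an ancestor of c11.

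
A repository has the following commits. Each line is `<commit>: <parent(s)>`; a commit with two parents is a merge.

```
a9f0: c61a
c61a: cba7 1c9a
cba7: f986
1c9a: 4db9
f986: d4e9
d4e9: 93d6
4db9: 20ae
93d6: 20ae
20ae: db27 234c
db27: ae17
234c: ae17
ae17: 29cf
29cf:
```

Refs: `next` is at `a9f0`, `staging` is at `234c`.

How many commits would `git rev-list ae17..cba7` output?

7

Reachable from cba7: {20ae, 234c, 29cf, 93d6, ae17, cba7, d4e9, db27, f986}.
Reachable from ae17: {29cf, ae17}.
In cba7's history but not ae17's: {20ae, 234c, 93d6, cba7, d4e9, db27, f986} — 7 commits.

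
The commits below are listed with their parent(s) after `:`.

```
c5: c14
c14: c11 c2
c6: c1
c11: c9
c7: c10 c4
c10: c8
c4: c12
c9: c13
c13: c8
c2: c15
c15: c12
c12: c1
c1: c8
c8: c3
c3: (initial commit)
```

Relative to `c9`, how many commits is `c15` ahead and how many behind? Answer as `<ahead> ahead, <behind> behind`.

Reachable from c15: {c1, c12, c15, c3, c8}.
Reachable from c9: {c13, c3, c8, c9}.
Only in c15's history (ahead): {c1, c12, c15} — 3.
Only in c9's history (behind): {c13, c9} — 2.

3 ahead, 2 behind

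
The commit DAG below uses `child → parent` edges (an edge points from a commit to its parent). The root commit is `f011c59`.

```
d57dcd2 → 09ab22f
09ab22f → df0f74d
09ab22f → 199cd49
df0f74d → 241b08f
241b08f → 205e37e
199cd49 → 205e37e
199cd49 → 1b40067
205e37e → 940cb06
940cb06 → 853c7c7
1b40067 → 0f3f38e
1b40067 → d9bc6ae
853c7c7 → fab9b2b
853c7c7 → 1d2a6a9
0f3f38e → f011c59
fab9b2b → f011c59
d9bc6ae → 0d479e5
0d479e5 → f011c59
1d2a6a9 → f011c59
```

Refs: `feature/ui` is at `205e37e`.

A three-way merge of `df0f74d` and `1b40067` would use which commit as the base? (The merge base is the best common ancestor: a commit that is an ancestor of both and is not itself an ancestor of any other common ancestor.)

Ancestors of df0f74d: {1d2a6a9, 205e37e, 241b08f, 853c7c7, 940cb06, df0f74d, f011c59, fab9b2b}.
Ancestors of 1b40067: {0d479e5, 0f3f38e, 1b40067, d9bc6ae, f011c59}.
Common ancestors: {f011c59}.
The only common ancestor is f011c59, so it is the merge base.

f011c59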